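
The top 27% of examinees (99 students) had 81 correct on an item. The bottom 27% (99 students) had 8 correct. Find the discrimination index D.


p_upper = 81/99 = 0.8182
p_lower = 8/99 = 0.0808
D = 0.8182 - 0.0808 = 0.7374

0.7374


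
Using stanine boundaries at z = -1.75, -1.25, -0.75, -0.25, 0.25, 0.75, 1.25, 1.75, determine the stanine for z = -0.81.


Stanine boundaries: [-1.75, -1.25, -0.75, -0.25, 0.25, 0.75, 1.25, 1.75]
z = -0.81
Check each boundary:
  z >= -1.75 -> could be stanine 2
  z >= -1.25 -> could be stanine 3
  z < -0.75
  z < -0.25
  z < 0.25
  z < 0.75
  z < 1.25
  z < 1.75
Highest qualifying boundary gives stanine = 3

3


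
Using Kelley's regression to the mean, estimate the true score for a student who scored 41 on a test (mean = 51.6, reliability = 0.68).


T_est = rxx * X + (1 - rxx) * mean
T_est = 0.68 * 41 + 0.32 * 51.6
T_est = 27.88 + 16.512
T_est = 44.392

44.392


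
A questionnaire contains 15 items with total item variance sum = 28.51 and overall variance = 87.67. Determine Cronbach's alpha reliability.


alpha = (k/(k-1)) * (1 - sum(si^2)/s_total^2)
= (15/14) * (1 - 28.51/87.67)
alpha = 0.723

0.723


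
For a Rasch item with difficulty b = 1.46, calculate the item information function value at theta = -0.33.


P = 1/(1+exp(-(-0.33-1.46))) = 0.1431
I = P*(1-P) = 0.1431 * 0.8569
I = 0.1226

0.1226


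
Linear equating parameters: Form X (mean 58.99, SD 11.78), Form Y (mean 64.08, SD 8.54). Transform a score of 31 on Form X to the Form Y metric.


slope = SD_Y / SD_X = 8.54 / 11.78 ~ 0.725
intercept = mean_Y - slope * mean_X = 64.08 - (8.54 / 11.78) * 58.99 ~ 21.3148
Y = slope * X + intercept. To avoid rounding drift from the rounded slope/intercept, evaluate the equivalent form Y = mean_Y + SD_Y * (X - mean_X) / SD_X at full precision:
Y = 64.08 + 8.54 * (31 - 58.99) / 11.78
Y = 64.08 - 8.54 * 27.99 / 11.78
Y = 64.08 - 239.0346 / 11.78
Y = 64.08 - 20.2916
Y = 43.7884

43.7884


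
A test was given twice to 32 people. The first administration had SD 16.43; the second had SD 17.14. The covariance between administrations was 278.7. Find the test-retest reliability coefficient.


r = cov(X,Y) / (SD_X * SD_Y)
r = 278.7 / (16.43 * 17.14)
r = 278.7 / 281.6102
r = 0.9897

0.9897


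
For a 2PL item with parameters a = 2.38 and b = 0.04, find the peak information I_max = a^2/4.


For 2PL, max info at theta = b = 0.04
I_max = a^2 / 4 = 2.38^2 / 4
= 5.6644 / 4
I_max = 1.4161

1.4161


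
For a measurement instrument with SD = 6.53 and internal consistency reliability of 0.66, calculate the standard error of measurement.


SEM = SD * sqrt(1 - rxx)
SEM = 6.53 * sqrt(1 - 0.66)
SEM = 6.53 * sqrt(0.34) = 6.53 * 0.583095
SEM = 3.8076

3.8076


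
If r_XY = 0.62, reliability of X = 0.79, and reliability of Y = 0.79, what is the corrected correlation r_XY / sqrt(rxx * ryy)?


r_corrected = rxy / sqrt(rxx * ryy)
= 0.62 / sqrt(0.79 * 0.79)
= 0.62 / sqrt(0.6241)
= 0.62 / 0.79
r_corrected = 0.7848

0.7848


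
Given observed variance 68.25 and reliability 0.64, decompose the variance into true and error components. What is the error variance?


var_true = rxx * var_obs = 0.64 * 68.25 = 43.68
var_error = var_obs - var_true
var_error = 68.25 - 43.68
var_error = 24.57

24.57


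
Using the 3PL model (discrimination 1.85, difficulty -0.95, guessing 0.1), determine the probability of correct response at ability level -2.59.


logit = 1.85*(-2.59 - -0.95) = -3.034
P* = 1/(1 + exp(--3.034)) = 0.0459
P = 0.1 + (1 - 0.1) * 0.0459
P = 0.1413

0.1413


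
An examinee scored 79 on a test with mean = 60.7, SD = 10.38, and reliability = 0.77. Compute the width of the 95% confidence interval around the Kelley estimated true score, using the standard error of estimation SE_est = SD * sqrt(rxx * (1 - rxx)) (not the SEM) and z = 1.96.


True score estimate = 0.77*79 + 0.23*60.7 = 74.791
SE_est = SD * sqrt(rxx * (1 - rxx)) = 10.38 * sqrt(0.77 * 0.23) = 10.38 * sqrt(0.1771) = 4.368241
CI = T_est +/- z * SE_est, so width = 2 * z * SE_est = 2 * 1.96 * 4.368241
Width = 17.1235

17.1235


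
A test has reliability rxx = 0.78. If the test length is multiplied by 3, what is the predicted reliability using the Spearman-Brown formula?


r_new = (n * rxx) / (1 + (n-1) * rxx)
r_new = (3 * 0.78) / (1 + 2 * 0.78)
r_new = 2.34 / 2.56
r_new = 0.9141

0.9141


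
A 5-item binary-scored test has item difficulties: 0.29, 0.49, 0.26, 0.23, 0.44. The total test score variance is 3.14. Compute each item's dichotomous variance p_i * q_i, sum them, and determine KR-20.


For each item, compute p_i * q_i:
  Item 1: 0.29 * 0.71 = 0.2059
  Item 2: 0.49 * 0.51 = 0.2499
  Item 3: 0.26 * 0.74 = 0.1924
  Item 4: 0.23 * 0.77 = 0.1771
  Item 5: 0.44 * 0.56 = 0.2464
Sum(p_i * q_i) = 0.2059 + 0.2499 + 0.1924 + 0.1771 + 0.2464 = 1.0717
KR-20 = (k/(k-1)) * (1 - Sum(p_i*q_i) / Var_total)
= (5/4) * (1 - 1.0717/3.14)
= 1.25 * 0.6587
KR-20 = 0.8234

0.8234


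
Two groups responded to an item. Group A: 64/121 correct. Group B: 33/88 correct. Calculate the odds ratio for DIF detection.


Odds_A = 64/57 = 1.1228
Odds_B = 33/55 = 0.6
OR = Odds_A / Odds_B = 1.1228 / 0.6
Exactly, OR = (64 * 55) / (57 * 33) = 3520 / 1881
OR = 1.8713

1.8713


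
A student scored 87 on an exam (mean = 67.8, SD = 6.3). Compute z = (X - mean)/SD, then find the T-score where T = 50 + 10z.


z = (X - mean) / SD = (87 - 67.8) / 6.3
z = 19.2 / 6.3
z = 3.0476
T-score = T = 50 + 10z
Carry z at full precision (z = 19.2 / 6.3) into the conversion:
T-score = 50 + 10 * (19.2 / 6.3) = 50 + 192 / 6.3
T-score = 50 + 30.4762
T-score = 80.4762

80.4762


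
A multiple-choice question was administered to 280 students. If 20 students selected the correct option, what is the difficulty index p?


Item difficulty p = number correct / total examinees
p = 20 / 280
p = 0.0714

0.0714


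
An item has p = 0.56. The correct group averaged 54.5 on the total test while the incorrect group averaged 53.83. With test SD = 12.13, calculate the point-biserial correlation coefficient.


q = 1 - p = 0.44
rpb = ((M1 - M0) / SD) * sqrt(p * q)
rpb = ((54.5 - 53.83) / 12.13) * sqrt(0.56 * 0.44)
rpb = 0.0274

0.0274


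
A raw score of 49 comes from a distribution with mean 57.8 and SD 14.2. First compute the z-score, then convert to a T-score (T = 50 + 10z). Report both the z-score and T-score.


z = (X - mean) / SD = (49 - 57.8) / 14.2
z = -8.8 / 14.2
z = -0.6197
T-score = T = 50 + 10z
Carry z at full precision (z = -8.8 / 14.2) into the conversion:
T-score = 50 + 10 * (-8.8 / 14.2) = 50 + -88 / 14.2
T-score = 50 + -6.1972
T-score = 43.8028

43.8028


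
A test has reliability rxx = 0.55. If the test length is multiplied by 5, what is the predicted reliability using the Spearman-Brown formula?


r_new = (n * rxx) / (1 + (n-1) * rxx)
r_new = (5 * 0.55) / (1 + 4 * 0.55)
r_new = 2.75 / 3.2
r_new = 0.8594

0.8594


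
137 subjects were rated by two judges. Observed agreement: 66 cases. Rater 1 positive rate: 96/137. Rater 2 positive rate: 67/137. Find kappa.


P_o = 66/137 = 0.481752
P_e = (96*67 + 41*70) / 18769 = 0.495604
kappa = (P_o - P_e) / (1 - P_e)
kappa = (0.481752 - 0.495604) / (1 - 0.495604)
kappa = -0.0275

-0.0275


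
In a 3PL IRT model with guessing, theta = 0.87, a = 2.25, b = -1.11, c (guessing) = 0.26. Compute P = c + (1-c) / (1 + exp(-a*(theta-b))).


logit = 2.25*(0.87 - -1.11) = 4.455
P* = 1/(1 + exp(-4.455)) = 0.9885
P = 0.26 + (1 - 0.26) * 0.9885
P = 0.9915

0.9915


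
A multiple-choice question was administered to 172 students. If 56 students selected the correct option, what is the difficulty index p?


Item difficulty p = number correct / total examinees
p = 56 / 172
p = 0.3256

0.3256


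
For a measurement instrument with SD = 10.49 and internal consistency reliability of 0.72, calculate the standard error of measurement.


SEM = SD * sqrt(1 - rxx)
SEM = 10.49 * sqrt(1 - 0.72)
SEM = 10.49 * sqrt(0.28) = 10.49 * 0.52915
SEM = 5.5508

5.5508


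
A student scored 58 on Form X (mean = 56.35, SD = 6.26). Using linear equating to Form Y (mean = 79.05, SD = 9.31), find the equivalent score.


slope = SD_Y / SD_X = 9.31 / 6.26 ~ 1.4872
intercept = mean_Y - slope * mean_X = 79.05 - (9.31 / 6.26) * 56.35 ~ -4.7549
Y = slope * X + intercept. To avoid rounding drift from the rounded slope/intercept, evaluate the equivalent form Y = mean_Y + SD_Y * (X - mean_X) / SD_X at full precision:
Y = 79.05 + 9.31 * (58 - 56.35) / 6.26
Y = 79.05 + 9.31 * 1.65 / 6.26
Y = 79.05 + 15.3615 / 6.26
Y = 79.05 + 2.4539
Y = 81.5039

81.5039


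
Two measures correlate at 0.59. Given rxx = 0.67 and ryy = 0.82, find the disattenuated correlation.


r_corrected = rxy / sqrt(rxx * ryy)
= 0.59 / sqrt(0.67 * 0.82)
= 0.59 / sqrt(0.5494)
= 0.59 / 0.741215
r_corrected = 0.796

0.796


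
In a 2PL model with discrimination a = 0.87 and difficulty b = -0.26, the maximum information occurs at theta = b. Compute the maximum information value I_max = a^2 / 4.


For 2PL, max info at theta = b = -0.26
I_max = a^2 / 4 = 0.87^2 / 4
= 0.7569 / 4
I_max = 0.1892

0.1892


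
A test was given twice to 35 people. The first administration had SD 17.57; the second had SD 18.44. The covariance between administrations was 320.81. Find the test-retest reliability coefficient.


r = cov(X,Y) / (SD_X * SD_Y)
r = 320.81 / (17.57 * 18.44)
r = 320.81 / 323.9908
r = 0.9902

0.9902


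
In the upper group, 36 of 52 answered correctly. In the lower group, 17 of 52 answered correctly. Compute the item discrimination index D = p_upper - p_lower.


p_upper = 36/52 = 0.6923
p_lower = 17/52 = 0.3269
D = 0.6923 - 0.3269 = 0.3654

0.3654


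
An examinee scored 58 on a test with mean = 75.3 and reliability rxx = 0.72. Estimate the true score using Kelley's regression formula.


T_est = rxx * X + (1 - rxx) * mean
T_est = 0.72 * 58 + 0.28 * 75.3
T_est = 41.76 + 21.084
T_est = 62.844

62.844


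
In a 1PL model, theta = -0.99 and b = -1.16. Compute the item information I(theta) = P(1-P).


P = 1/(1+exp(-(-0.99--1.16))) = 0.5424
I = P*(1-P) = 0.5424 * 0.4576
I = 0.2482

0.2482


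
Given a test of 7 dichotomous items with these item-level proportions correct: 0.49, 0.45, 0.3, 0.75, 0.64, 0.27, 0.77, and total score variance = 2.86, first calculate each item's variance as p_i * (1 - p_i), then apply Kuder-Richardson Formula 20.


For each item, compute p_i * q_i:
  Item 1: 0.49 * 0.51 = 0.2499
  Item 2: 0.45 * 0.55 = 0.2475
  Item 3: 0.3 * 0.7 = 0.21
  Item 4: 0.75 * 0.25 = 0.1875
  Item 5: 0.64 * 0.36 = 0.2304
  Item 6: 0.27 * 0.73 = 0.1971
  Item 7: 0.77 * 0.23 = 0.1771
Sum(p_i * q_i) = 0.2499 + 0.2475 + 0.21 + 0.1875 + 0.2304 + 0.1971 + 0.1771 = 1.4995
KR-20 = (k/(k-1)) * (1 - Sum(p_i*q_i) / Var_total)
= (7/6) * (1 - 1.4995/2.86)
= 1.1667 * 0.4757
KR-20 = 0.555

0.555


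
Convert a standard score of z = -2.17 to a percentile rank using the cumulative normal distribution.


CDF(z) = 0.5 * (1 + erf(z/sqrt(2)))
erf(-1.5344) = -0.97
CDF = 0.015
Percentile rank = 0.015 * 100 = 1.5

1.5


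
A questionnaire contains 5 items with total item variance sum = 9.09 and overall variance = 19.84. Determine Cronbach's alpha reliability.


alpha = (k/(k-1)) * (1 - sum(si^2)/s_total^2)
= (5/4) * (1 - 9.09/19.84)
alpha = 0.6773

0.6773


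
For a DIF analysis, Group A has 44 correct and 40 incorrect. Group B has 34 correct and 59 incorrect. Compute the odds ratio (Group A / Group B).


Odds_A = 44/40 = 1.1
Odds_B = 34/59 = 0.5763
OR = Odds_A / Odds_B = 1.1 / 0.5763
Exactly, OR = (44 * 59) / (40 * 34) = 2596 / 1360
OR = 1.9088

1.9088


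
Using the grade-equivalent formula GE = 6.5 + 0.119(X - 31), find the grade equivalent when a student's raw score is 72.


raw - median = 72 - 31 = 41
slope * diff = 0.119 * 41 = 4.879
GE = 6.5 + 4.879
GE = 11.379

11.379


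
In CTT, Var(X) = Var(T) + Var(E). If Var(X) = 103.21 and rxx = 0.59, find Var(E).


var_true = rxx * var_obs = 0.59 * 103.21 = 60.8939
var_error = var_obs - var_true
var_error = 103.21 - 60.8939
var_error = 42.3161

42.3161


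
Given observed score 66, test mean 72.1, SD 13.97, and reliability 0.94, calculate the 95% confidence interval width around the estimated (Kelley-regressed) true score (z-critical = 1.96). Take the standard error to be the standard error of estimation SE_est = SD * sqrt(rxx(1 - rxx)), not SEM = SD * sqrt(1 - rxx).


True score estimate = 0.94*66 + 0.06*72.1 = 66.366
SE_est = SD * sqrt(rxx * (1 - rxx)) = 13.97 * sqrt(0.94 * 0.06) = 13.97 * sqrt(0.0564) = 3.317691
CI = T_est +/- z * SE_est, so width = 2 * z * SE_est = 2 * 1.96 * 3.317691
Width = 13.0053

13.0053


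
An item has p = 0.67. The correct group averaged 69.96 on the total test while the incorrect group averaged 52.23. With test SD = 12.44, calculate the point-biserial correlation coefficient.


q = 1 - p = 0.33
rpb = ((M1 - M0) / SD) * sqrt(p * q)
rpb = ((69.96 - 52.23) / 12.44) * sqrt(0.67 * 0.33)
rpb = 0.6702

0.6702


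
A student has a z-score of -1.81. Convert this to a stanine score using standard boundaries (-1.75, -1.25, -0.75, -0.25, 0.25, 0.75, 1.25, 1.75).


Stanine boundaries: [-1.75, -1.25, -0.75, -0.25, 0.25, 0.75, 1.25, 1.75]
z = -1.81
Check each boundary:
  z < -1.75
  z < -1.25
  z < -0.75
  z < -0.25
  z < 0.25
  z < 0.75
  z < 1.25
  z < 1.75
Highest qualifying boundary gives stanine = 1

1


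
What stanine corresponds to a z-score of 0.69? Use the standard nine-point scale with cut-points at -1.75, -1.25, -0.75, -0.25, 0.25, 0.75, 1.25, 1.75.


Stanine boundaries: [-1.75, -1.25, -0.75, -0.25, 0.25, 0.75, 1.25, 1.75]
z = 0.69
Check each boundary:
  z >= -1.75 -> could be stanine 2
  z >= -1.25 -> could be stanine 3
  z >= -0.75 -> could be stanine 4
  z >= -0.25 -> could be stanine 5
  z >= 0.25 -> could be stanine 6
  z < 0.75
  z < 1.25
  z < 1.75
Highest qualifying boundary gives stanine = 6

6


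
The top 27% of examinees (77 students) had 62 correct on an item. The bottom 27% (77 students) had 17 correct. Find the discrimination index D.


p_upper = 62/77 = 0.8052
p_lower = 17/77 = 0.2208
D = 0.8052 - 0.2208 = 0.5844

0.5844


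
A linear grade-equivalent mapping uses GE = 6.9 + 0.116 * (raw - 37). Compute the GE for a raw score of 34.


raw - median = 34 - 37 = -3
slope * diff = 0.116 * -3 = -0.348
GE = 6.9 + -0.348
GE = 6.552

6.552


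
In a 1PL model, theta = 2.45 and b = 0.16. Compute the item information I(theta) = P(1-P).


P = 1/(1+exp(-(2.45-0.16))) = 0.908
I = P*(1-P) = 0.908 * 0.092
I = 0.0835

0.0835


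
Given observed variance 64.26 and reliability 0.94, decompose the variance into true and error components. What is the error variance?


var_true = rxx * var_obs = 0.94 * 64.26 = 60.4044
var_error = var_obs - var_true
var_error = 64.26 - 60.4044
var_error = 3.8556

3.8556


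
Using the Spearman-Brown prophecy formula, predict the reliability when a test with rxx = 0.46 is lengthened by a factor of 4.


r_new = (n * rxx) / (1 + (n-1) * rxx)
r_new = (4 * 0.46) / (1 + 3 * 0.46)
r_new = 1.84 / 2.38
r_new = 0.7731

0.7731


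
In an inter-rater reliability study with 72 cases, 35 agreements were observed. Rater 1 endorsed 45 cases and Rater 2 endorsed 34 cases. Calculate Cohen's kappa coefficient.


P_o = 35/72 = 0.486111
P_e = (45*34 + 27*38) / 5184 = 0.493056
kappa = (P_o - P_e) / (1 - P_e)
kappa = (0.486111 - 0.493056) / (1 - 0.493056)
kappa = -0.0137

-0.0137


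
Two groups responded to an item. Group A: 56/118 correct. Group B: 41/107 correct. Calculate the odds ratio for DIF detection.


Odds_A = 56/62 = 0.9032
Odds_B = 41/66 = 0.6212
OR = Odds_A / Odds_B = 0.9032 / 0.6212
Exactly, OR = (56 * 66) / (62 * 41) = 3696 / 2542
OR = 1.454

1.454


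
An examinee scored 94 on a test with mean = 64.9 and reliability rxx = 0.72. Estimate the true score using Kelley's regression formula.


T_est = rxx * X + (1 - rxx) * mean
T_est = 0.72 * 94 + 0.28 * 64.9
T_est = 67.68 + 18.172
T_est = 85.852

85.852


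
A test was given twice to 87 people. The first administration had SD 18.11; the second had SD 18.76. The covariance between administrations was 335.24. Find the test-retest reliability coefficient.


r = cov(X,Y) / (SD_X * SD_Y)
r = 335.24 / (18.11 * 18.76)
r = 335.24 / 339.7436
r = 0.9867

0.9867


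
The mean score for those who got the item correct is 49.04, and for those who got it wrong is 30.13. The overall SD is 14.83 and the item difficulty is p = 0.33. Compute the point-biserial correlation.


q = 1 - p = 0.67
rpb = ((M1 - M0) / SD) * sqrt(p * q)
rpb = ((49.04 - 30.13) / 14.83) * sqrt(0.33 * 0.67)
rpb = 0.5996

0.5996


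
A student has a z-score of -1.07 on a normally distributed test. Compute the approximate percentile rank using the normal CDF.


CDF(z) = 0.5 * (1 + erf(z/sqrt(2)))
erf(-0.7566) = -0.7154
CDF = 0.1423
Percentile rank = 0.1423 * 100 = 14.23

14.23


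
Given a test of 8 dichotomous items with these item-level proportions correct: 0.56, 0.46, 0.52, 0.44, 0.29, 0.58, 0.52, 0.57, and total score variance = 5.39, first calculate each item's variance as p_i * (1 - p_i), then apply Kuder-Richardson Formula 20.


For each item, compute p_i * q_i:
  Item 1: 0.56 * 0.44 = 0.2464
  Item 2: 0.46 * 0.54 = 0.2484
  Item 3: 0.52 * 0.48 = 0.2496
  Item 4: 0.44 * 0.56 = 0.2464
  Item 5: 0.29 * 0.71 = 0.2059
  Item 6: 0.58 * 0.42 = 0.2436
  Item 7: 0.52 * 0.48 = 0.2496
  Item 8: 0.57 * 0.43 = 0.2451
Sum(p_i * q_i) = 0.2464 + 0.2484 + 0.2496 + 0.2464 + 0.2059 + 0.2436 + 0.2496 + 0.2451 = 1.935
KR-20 = (k/(k-1)) * (1 - Sum(p_i*q_i) / Var_total)
= (8/7) * (1 - 1.935/5.39)
= 1.1429 * 0.641
KR-20 = 0.7326

0.7326


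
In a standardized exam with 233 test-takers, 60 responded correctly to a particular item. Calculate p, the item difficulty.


Item difficulty p = number correct / total examinees
p = 60 / 233
p = 0.2575

0.2575


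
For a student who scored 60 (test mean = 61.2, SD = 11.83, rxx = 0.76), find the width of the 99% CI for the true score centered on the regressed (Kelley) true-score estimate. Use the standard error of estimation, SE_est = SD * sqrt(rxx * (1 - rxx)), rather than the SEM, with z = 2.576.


True score estimate = 0.76*60 + 0.24*61.2 = 60.288
SE_est = SD * sqrt(rxx * (1 - rxx)) = 11.83 * sqrt(0.76 * 0.24) = 11.83 * sqrt(0.1824) = 5.052393
CI = T_est +/- z * SE_est, so width = 2 * z * SE_est = 2 * 2.576 * 5.052393
Width = 26.0299

26.0299


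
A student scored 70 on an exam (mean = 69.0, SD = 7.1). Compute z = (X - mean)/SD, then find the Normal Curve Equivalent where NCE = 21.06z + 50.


z = (X - mean) / SD = (70 - 69.0) / 7.1
z = 1.0 / 7.1
z = 0.1408
NCE = NCE = 21.06z + 50
Carry z at full precision (z = 1.0 / 7.1) into the conversion:
NCE = 21.06 * (1.0 / 7.1) + 50 = 21.06 / 7.1 + 50
NCE = 2.9662 + 50
NCE = 52.9662

52.9662


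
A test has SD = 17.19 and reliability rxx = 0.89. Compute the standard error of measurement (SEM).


SEM = SD * sqrt(1 - rxx)
SEM = 17.19 * sqrt(1 - 0.89)
SEM = 17.19 * sqrt(0.11) = 17.19 * 0.331662
SEM = 5.7013

5.7013


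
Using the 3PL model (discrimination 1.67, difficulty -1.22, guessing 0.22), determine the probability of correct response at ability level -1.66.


logit = 1.67*(-1.66 - -1.22) = -0.7348
P* = 1/(1 + exp(--0.7348)) = 0.3241
P = 0.22 + (1 - 0.22) * 0.3241
P = 0.4728

0.4728


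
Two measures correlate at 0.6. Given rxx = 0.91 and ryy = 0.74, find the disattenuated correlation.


r_corrected = rxy / sqrt(rxx * ryy)
= 0.6 / sqrt(0.91 * 0.74)
= 0.6 / sqrt(0.6734)
= 0.6 / 0.82061
r_corrected = 0.7312

0.7312


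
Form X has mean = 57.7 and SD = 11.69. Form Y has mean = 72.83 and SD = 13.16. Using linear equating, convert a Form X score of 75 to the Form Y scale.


slope = SD_Y / SD_X = 13.16 / 11.69 ~ 1.1257
intercept = mean_Y - slope * mean_X = 72.83 - (13.16 / 11.69) * 57.7 ~ 7.8743
Y = slope * X + intercept. To avoid rounding drift from the rounded slope/intercept, evaluate the equivalent form Y = mean_Y + SD_Y * (X - mean_X) / SD_X at full precision:
Y = 72.83 + 13.16 * (75 - 57.7) / 11.69
Y = 72.83 + 13.16 * 17.3 / 11.69
Y = 72.83 + 227.668 / 11.69
Y = 72.83 + 19.4754
Y = 92.3054

92.3054


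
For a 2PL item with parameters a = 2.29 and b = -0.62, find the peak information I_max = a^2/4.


For 2PL, max info at theta = b = -0.62
I_max = a^2 / 4 = 2.29^2 / 4
= 5.2441 / 4
I_max = 1.311

1.311


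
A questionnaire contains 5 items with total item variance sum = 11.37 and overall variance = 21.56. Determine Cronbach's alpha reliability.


alpha = (k/(k-1)) * (1 - sum(si^2)/s_total^2)
= (5/4) * (1 - 11.37/21.56)
alpha = 0.5908

0.5908


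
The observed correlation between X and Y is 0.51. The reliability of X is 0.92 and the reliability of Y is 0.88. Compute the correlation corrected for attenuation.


r_corrected = rxy / sqrt(rxx * ryy)
= 0.51 / sqrt(0.92 * 0.88)
= 0.51 / sqrt(0.8096)
= 0.51 / 0.899778
r_corrected = 0.5668

0.5668


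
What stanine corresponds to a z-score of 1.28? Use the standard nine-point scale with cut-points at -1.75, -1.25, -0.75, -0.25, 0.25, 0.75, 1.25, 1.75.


Stanine boundaries: [-1.75, -1.25, -0.75, -0.25, 0.25, 0.75, 1.25, 1.75]
z = 1.28
Check each boundary:
  z >= -1.75 -> could be stanine 2
  z >= -1.25 -> could be stanine 3
  z >= -0.75 -> could be stanine 4
  z >= -0.25 -> could be stanine 5
  z >= 0.25 -> could be stanine 6
  z >= 0.75 -> could be stanine 7
  z >= 1.25 -> could be stanine 8
  z < 1.75
Highest qualifying boundary gives stanine = 8

8


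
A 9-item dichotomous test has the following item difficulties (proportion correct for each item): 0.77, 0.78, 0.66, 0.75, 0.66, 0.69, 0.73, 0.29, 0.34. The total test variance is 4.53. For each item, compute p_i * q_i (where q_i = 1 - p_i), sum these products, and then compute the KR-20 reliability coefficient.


For each item, compute p_i * q_i:
  Item 1: 0.77 * 0.23 = 0.1771
  Item 2: 0.78 * 0.22 = 0.1716
  Item 3: 0.66 * 0.34 = 0.2244
  Item 4: 0.75 * 0.25 = 0.1875
  Item 5: 0.66 * 0.34 = 0.2244
  Item 6: 0.69 * 0.31 = 0.2139
  Item 7: 0.73 * 0.27 = 0.1971
  Item 8: 0.29 * 0.71 = 0.2059
  Item 9: 0.34 * 0.66 = 0.2244
Sum(p_i * q_i) = 0.1771 + 0.1716 + 0.2244 + 0.1875 + 0.2244 + 0.2139 + 0.1971 + 0.2059 + 0.2244 = 1.8263
KR-20 = (k/(k-1)) * (1 - Sum(p_i*q_i) / Var_total)
= (9/8) * (1 - 1.8263/4.53)
= 1.125 * 0.5968
KR-20 = 0.6714

0.6714


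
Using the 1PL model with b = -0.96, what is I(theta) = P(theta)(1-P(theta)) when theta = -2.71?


P = 1/(1+exp(-(-2.71--0.96))) = 0.148
I = P*(1-P) = 0.148 * 0.852
I = 0.1261

0.1261


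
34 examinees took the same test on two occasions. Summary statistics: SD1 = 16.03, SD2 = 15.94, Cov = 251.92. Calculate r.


r = cov(X,Y) / (SD_X * SD_Y)
r = 251.92 / (16.03 * 15.94)
r = 251.92 / 255.5182
r = 0.9859

0.9859


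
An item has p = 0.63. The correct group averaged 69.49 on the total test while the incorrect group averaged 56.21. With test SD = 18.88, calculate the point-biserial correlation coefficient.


q = 1 - p = 0.37
rpb = ((M1 - M0) / SD) * sqrt(p * q)
rpb = ((69.49 - 56.21) / 18.88) * sqrt(0.63 * 0.37)
rpb = 0.3396

0.3396


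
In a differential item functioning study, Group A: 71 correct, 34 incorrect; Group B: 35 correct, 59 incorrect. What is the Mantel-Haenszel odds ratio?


Odds_A = 71/34 = 2.0882
Odds_B = 35/59 = 0.5932
OR = Odds_A / Odds_B = 2.0882 / 0.5932
Exactly, OR = (71 * 59) / (34 * 35) = 4189 / 1190
OR = 3.5202

3.5202


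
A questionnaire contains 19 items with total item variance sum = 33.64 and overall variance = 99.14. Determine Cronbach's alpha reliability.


alpha = (k/(k-1)) * (1 - sum(si^2)/s_total^2)
= (19/18) * (1 - 33.64/99.14)
alpha = 0.6974

0.6974


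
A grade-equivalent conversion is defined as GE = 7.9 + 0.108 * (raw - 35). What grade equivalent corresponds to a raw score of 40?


raw - median = 40 - 35 = 5
slope * diff = 0.108 * 5 = 0.54
GE = 7.9 + 0.54
GE = 8.44

8.44


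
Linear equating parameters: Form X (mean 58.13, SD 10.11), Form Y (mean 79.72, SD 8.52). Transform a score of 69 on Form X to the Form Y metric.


slope = SD_Y / SD_X = 8.52 / 10.11 ~ 0.8427
intercept = mean_Y - slope * mean_X = 79.72 - (8.52 / 10.11) * 58.13 ~ 30.7321
Y = slope * X + intercept. To avoid rounding drift from the rounded slope/intercept, evaluate the equivalent form Y = mean_Y + SD_Y * (X - mean_X) / SD_X at full precision:
Y = 79.72 + 8.52 * (69 - 58.13) / 10.11
Y = 79.72 + 8.52 * 10.87 / 10.11
Y = 79.72 + 92.6124 / 10.11
Y = 79.72 + 9.1605
Y = 88.8805

88.8805


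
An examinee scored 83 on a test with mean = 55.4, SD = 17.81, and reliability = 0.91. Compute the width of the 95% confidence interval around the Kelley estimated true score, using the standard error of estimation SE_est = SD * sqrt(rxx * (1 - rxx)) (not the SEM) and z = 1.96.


True score estimate = 0.91*83 + 0.09*55.4 = 80.516
SE_est = SD * sqrt(rxx * (1 - rxx)) = 17.81 * sqrt(0.91 * 0.09) = 17.81 * sqrt(0.0819) = 5.096897
CI = T_est +/- z * SE_est, so width = 2 * z * SE_est = 2 * 1.96 * 5.096897
Width = 19.9798

19.9798


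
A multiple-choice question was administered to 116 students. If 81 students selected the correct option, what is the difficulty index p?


Item difficulty p = number correct / total examinees
p = 81 / 116
p = 0.6983

0.6983


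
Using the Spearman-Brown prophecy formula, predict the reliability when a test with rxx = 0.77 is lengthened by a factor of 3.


r_new = (n * rxx) / (1 + (n-1) * rxx)
r_new = (3 * 0.77) / (1 + 2 * 0.77)
r_new = 2.31 / 2.54
r_new = 0.9094

0.9094


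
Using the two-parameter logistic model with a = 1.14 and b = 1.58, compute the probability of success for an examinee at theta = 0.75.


a*(theta - b) = 1.14 * (0.75 - 1.58) = -0.9462
exp(--0.9462) = 2.5759
P = 1 / (1 + 2.5759)
P = 0.2796

0.2796


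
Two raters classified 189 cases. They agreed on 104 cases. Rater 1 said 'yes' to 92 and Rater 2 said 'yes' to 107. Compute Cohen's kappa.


P_o = 104/189 = 0.550265
P_e = (92*107 + 97*82) / 35721 = 0.49825
kappa = (P_o - P_e) / (1 - P_e)
kappa = (0.550265 - 0.49825) / (1 - 0.49825)
kappa = 0.1037

0.1037


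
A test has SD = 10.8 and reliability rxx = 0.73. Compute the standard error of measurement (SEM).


SEM = SD * sqrt(1 - rxx)
SEM = 10.8 * sqrt(1 - 0.73)
SEM = 10.8 * sqrt(0.27) = 10.8 * 0.519615
SEM = 5.6118

5.6118


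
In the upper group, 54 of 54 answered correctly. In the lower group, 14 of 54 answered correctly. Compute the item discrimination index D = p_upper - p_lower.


p_upper = 54/54 = 1.0
p_lower = 14/54 = 0.2593
D = 1.0 - 0.2593 = 0.7407

0.7407


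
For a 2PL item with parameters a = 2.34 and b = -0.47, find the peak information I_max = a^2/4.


For 2PL, max info at theta = b = -0.47
I_max = a^2 / 4 = 2.34^2 / 4
= 5.4756 / 4
I_max = 1.3689

1.3689


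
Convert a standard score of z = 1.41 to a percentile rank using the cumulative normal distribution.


CDF(z) = 0.5 * (1 + erf(z/sqrt(2)))
erf(0.997) = 0.8415
CDF = 0.9207
Percentile rank = 0.9207 * 100 = 92.07

92.07


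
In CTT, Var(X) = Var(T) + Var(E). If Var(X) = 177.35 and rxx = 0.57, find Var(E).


var_true = rxx * var_obs = 0.57 * 177.35 = 101.0895
var_error = var_obs - var_true
var_error = 177.35 - 101.0895
var_error = 76.2605

76.2605


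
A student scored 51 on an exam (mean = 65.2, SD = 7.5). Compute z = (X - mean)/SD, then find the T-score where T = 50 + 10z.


z = (X - mean) / SD = (51 - 65.2) / 7.5
z = -14.2 / 7.5
z = -1.8933
T-score = T = 50 + 10z
Carry z at full precision (z = -14.2 / 7.5) into the conversion:
T-score = 50 + 10 * (-14.2 / 7.5) = 50 + -142 / 7.5
T-score = 50 + -18.9333
T-score = 31.0667

31.0667


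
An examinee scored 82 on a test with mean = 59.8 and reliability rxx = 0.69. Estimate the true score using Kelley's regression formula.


T_est = rxx * X + (1 - rxx) * mean
T_est = 0.69 * 82 + 0.31 * 59.8
T_est = 56.58 + 18.538
T_est = 75.118

75.118


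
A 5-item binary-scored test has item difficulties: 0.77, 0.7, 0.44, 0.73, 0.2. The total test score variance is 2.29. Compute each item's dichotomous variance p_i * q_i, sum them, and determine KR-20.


For each item, compute p_i * q_i:
  Item 1: 0.77 * 0.23 = 0.1771
  Item 2: 0.7 * 0.3 = 0.21
  Item 3: 0.44 * 0.56 = 0.2464
  Item 4: 0.73 * 0.27 = 0.1971
  Item 5: 0.2 * 0.8 = 0.16
Sum(p_i * q_i) = 0.1771 + 0.21 + 0.2464 + 0.1971 + 0.16 = 0.9906
KR-20 = (k/(k-1)) * (1 - Sum(p_i*q_i) / Var_total)
= (5/4) * (1 - 0.9906/2.29)
= 1.25 * 0.5674
KR-20 = 0.7093

0.7093


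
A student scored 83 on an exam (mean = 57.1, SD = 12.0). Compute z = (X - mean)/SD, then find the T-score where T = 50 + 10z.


z = (X - mean) / SD = (83 - 57.1) / 12.0
z = 25.9 / 12.0
z = 2.1583
T-score = T = 50 + 10z
Carry z at full precision (z = 25.9 / 12.0) into the conversion:
T-score = 50 + 10 * (25.9 / 12.0) = 50 + 259 / 12.0
T-score = 50 + 21.5833
T-score = 71.5833

71.5833


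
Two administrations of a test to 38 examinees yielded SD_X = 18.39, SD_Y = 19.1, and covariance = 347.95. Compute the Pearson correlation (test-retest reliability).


r = cov(X,Y) / (SD_X * SD_Y)
r = 347.95 / (18.39 * 19.1)
r = 347.95 / 351.249
r = 0.9906

0.9906


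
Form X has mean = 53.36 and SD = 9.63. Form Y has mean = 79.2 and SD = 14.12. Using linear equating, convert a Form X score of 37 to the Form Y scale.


slope = SD_Y / SD_X = 14.12 / 9.63 ~ 1.4663
intercept = mean_Y - slope * mean_X = 79.2 - (14.12 / 9.63) * 53.36 ~ 0.9608
Y = slope * X + intercept. To avoid rounding drift from the rounded slope/intercept, evaluate the equivalent form Y = mean_Y + SD_Y * (X - mean_X) / SD_X at full precision:
Y = 79.2 + 14.12 * (37 - 53.36) / 9.63
Y = 79.2 - 14.12 * 16.36 / 9.63
Y = 79.2 - 231.0032 / 9.63
Y = 79.2 - 23.9879
Y = 55.2121

55.2121


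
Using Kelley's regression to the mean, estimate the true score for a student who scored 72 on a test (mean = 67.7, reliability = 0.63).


T_est = rxx * X + (1 - rxx) * mean
T_est = 0.63 * 72 + 0.37 * 67.7
T_est = 45.36 + 25.049
T_est = 70.409

70.409


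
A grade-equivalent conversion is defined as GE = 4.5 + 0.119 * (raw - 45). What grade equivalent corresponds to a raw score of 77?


raw - median = 77 - 45 = 32
slope * diff = 0.119 * 32 = 3.808
GE = 4.5 + 3.808
GE = 8.308

8.308


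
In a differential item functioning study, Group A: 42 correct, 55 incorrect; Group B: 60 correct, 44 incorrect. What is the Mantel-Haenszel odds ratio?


Odds_A = 42/55 = 0.7636
Odds_B = 60/44 = 1.3636
OR = Odds_A / Odds_B = 0.7636 / 1.3636
Exactly, OR = (42 * 44) / (55 * 60) = 1848 / 3300
OR = 0.56

0.56


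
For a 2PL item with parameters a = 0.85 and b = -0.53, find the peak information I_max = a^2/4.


For 2PL, max info at theta = b = -0.53
I_max = a^2 / 4 = 0.85^2 / 4
= 0.7225 / 4
I_max = 0.1806

0.1806


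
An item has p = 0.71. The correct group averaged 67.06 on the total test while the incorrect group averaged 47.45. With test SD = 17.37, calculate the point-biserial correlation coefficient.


q = 1 - p = 0.29
rpb = ((M1 - M0) / SD) * sqrt(p * q)
rpb = ((67.06 - 47.45) / 17.37) * sqrt(0.71 * 0.29)
rpb = 0.5123

0.5123


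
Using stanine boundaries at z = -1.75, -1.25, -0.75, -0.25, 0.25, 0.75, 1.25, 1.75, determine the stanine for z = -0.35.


Stanine boundaries: [-1.75, -1.25, -0.75, -0.25, 0.25, 0.75, 1.25, 1.75]
z = -0.35
Check each boundary:
  z >= -1.75 -> could be stanine 2
  z >= -1.25 -> could be stanine 3
  z >= -0.75 -> could be stanine 4
  z < -0.25
  z < 0.25
  z < 0.75
  z < 1.25
  z < 1.75
Highest qualifying boundary gives stanine = 4

4


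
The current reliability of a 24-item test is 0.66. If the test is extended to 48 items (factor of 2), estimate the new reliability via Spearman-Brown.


r_new = (n * rxx) / (1 + (n-1) * rxx)
r_new = (2 * 0.66) / (1 + 1 * 0.66)
r_new = 1.32 / 1.66
r_new = 0.7952

0.7952


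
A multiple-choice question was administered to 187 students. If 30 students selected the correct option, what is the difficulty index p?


Item difficulty p = number correct / total examinees
p = 30 / 187
p = 0.1604

0.1604


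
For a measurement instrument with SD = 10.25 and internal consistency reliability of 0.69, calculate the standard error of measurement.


SEM = SD * sqrt(1 - rxx)
SEM = 10.25 * sqrt(1 - 0.69)
SEM = 10.25 * sqrt(0.31) = 10.25 * 0.556776
SEM = 5.707

5.707


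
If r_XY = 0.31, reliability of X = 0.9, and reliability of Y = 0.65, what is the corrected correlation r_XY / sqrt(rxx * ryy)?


r_corrected = rxy / sqrt(rxx * ryy)
= 0.31 / sqrt(0.9 * 0.65)
= 0.31 / sqrt(0.585)
= 0.31 / 0.764853
r_corrected = 0.4053

0.4053


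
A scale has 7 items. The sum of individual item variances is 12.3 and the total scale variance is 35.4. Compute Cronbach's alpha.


alpha = (k/(k-1)) * (1 - sum(si^2)/s_total^2)
= (7/6) * (1 - 12.3/35.4)
alpha = 0.7613

0.7613


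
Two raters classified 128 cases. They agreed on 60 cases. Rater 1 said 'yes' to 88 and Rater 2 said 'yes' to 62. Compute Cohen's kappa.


P_o = 60/128 = 0.46875
P_e = (88*62 + 40*66) / 16384 = 0.494141
kappa = (P_o - P_e) / (1 - P_e)
kappa = (0.46875 - 0.494141) / (1 - 0.494141)
kappa = -0.0502

-0.0502


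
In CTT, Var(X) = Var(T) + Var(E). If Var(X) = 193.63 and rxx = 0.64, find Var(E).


var_true = rxx * var_obs = 0.64 * 193.63 = 123.9232
var_error = var_obs - var_true
var_error = 193.63 - 123.9232
var_error = 69.7068

69.7068


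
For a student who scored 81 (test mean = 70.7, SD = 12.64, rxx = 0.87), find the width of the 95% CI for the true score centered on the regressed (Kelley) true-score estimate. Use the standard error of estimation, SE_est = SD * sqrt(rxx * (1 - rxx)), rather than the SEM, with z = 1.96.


True score estimate = 0.87*81 + 0.13*70.7 = 79.661
SE_est = SD * sqrt(rxx * (1 - rxx)) = 12.64 * sqrt(0.87 * 0.13) = 12.64 * sqrt(0.1131) = 4.250875
CI = T_est +/- z * SE_est, so width = 2 * z * SE_est = 2 * 1.96 * 4.250875
Width = 16.6634

16.6634


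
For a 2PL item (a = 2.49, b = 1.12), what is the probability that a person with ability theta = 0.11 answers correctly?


a*(theta - b) = 2.49 * (0.11 - 1.12) = -2.5149
exp(--2.5149) = 12.3654
P = 1 / (1 + 12.3654)
P = 0.0748

0.0748


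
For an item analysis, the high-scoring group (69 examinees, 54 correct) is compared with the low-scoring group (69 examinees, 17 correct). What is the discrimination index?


p_upper = 54/69 = 0.7826
p_lower = 17/69 = 0.2464
D = 0.7826 - 0.2464 = 0.5362

0.5362


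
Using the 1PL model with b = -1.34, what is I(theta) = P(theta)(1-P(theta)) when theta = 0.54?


P = 1/(1+exp(-(0.54--1.34))) = 0.8676
I = P*(1-P) = 0.8676 * 0.1324
I = 0.1149

0.1149


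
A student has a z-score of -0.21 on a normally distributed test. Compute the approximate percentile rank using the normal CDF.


CDF(z) = 0.5 * (1 + erf(z/sqrt(2)))
erf(-0.1485) = -0.1663
CDF = 0.4168
Percentile rank = 0.4168 * 100 = 41.68

41.68


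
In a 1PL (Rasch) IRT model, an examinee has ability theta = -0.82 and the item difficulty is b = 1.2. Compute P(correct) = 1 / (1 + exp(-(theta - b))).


theta - b = -0.82 - 1.2 = -2.02
exp(-(theta - b)) = exp(2.02) = 7.5383
P = 1 / (1 + 7.5383)
P = 0.1171

0.1171


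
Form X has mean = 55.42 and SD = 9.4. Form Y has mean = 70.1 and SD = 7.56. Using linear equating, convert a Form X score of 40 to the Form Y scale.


slope = SD_Y / SD_X = 7.56 / 9.4 ~ 0.8043
intercept = mean_Y - slope * mean_X = 70.1 - (7.56 / 9.4) * 55.42 ~ 25.5282
Y = slope * X + intercept. To avoid rounding drift from the rounded slope/intercept, evaluate the equivalent form Y = mean_Y + SD_Y * (X - mean_X) / SD_X at full precision:
Y = 70.1 + 7.56 * (40 - 55.42) / 9.4
Y = 70.1 - 7.56 * 15.42 / 9.4
Y = 70.1 - 116.5752 / 9.4
Y = 70.1 - 12.4016
Y = 57.6984

57.6984


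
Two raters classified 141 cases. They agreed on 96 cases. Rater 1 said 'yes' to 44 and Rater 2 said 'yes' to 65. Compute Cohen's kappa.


P_o = 96/141 = 0.680851
P_e = (44*65 + 97*76) / 19881 = 0.514662
kappa = (P_o - P_e) / (1 - P_e)
kappa = (0.680851 - 0.514662) / (1 - 0.514662)
kappa = 0.3424

0.3424


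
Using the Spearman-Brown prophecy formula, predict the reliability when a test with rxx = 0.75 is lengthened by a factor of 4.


r_new = (n * rxx) / (1 + (n-1) * rxx)
r_new = (4 * 0.75) / (1 + 3 * 0.75)
r_new = 3.0 / 3.25
r_new = 0.9231

0.9231


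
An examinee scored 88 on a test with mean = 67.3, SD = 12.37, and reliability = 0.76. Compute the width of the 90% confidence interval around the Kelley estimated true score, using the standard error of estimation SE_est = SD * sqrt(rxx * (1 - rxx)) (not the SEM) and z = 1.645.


True score estimate = 0.76*88 + 0.24*67.3 = 83.032
SE_est = SD * sqrt(rxx * (1 - rxx)) = 12.37 * sqrt(0.76 * 0.24) = 12.37 * sqrt(0.1824) = 5.283018
CI = T_est +/- z * SE_est, so width = 2 * z * SE_est = 2 * 1.645 * 5.283018
Width = 17.3811

17.3811


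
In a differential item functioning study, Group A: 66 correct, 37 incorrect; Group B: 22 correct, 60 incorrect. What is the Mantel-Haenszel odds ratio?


Odds_A = 66/37 = 1.7838
Odds_B = 22/60 = 0.3667
OR = Odds_A / Odds_B = 1.7838 / 0.3667
Exactly, OR = (66 * 60) / (37 * 22) = 3960 / 814
OR = 4.8649

4.8649


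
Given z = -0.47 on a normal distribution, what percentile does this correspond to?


CDF(z) = 0.5 * (1 + erf(z/sqrt(2)))
erf(-0.3323) = -0.3616
CDF = 0.3192
Percentile rank = 0.3192 * 100 = 31.92

31.92


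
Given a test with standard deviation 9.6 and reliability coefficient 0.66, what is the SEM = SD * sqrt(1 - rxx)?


SEM = SD * sqrt(1 - rxx)
SEM = 9.6 * sqrt(1 - 0.66)
SEM = 9.6 * sqrt(0.34) = 9.6 * 0.583095
SEM = 5.5977

5.5977


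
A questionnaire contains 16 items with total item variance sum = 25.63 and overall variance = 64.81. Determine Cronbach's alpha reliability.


alpha = (k/(k-1)) * (1 - sum(si^2)/s_total^2)
= (16/15) * (1 - 25.63/64.81)
alpha = 0.6448

0.6448


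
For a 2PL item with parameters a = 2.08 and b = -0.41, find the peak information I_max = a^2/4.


For 2PL, max info at theta = b = -0.41
I_max = a^2 / 4 = 2.08^2 / 4
= 4.3264 / 4
I_max = 1.0816

1.0816


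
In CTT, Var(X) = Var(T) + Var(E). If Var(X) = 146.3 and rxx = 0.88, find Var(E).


var_true = rxx * var_obs = 0.88 * 146.3 = 128.744
var_error = var_obs - var_true
var_error = 146.3 - 128.744
var_error = 17.556

17.556


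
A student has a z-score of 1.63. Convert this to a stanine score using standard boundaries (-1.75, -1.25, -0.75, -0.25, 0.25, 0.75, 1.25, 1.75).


Stanine boundaries: [-1.75, -1.25, -0.75, -0.25, 0.25, 0.75, 1.25, 1.75]
z = 1.63
Check each boundary:
  z >= -1.75 -> could be stanine 2
  z >= -1.25 -> could be stanine 3
  z >= -0.75 -> could be stanine 4
  z >= -0.25 -> could be stanine 5
  z >= 0.25 -> could be stanine 6
  z >= 0.75 -> could be stanine 7
  z >= 1.25 -> could be stanine 8
  z < 1.75
Highest qualifying boundary gives stanine = 8

8


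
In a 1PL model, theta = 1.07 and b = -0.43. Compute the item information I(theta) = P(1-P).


P = 1/(1+exp(-(1.07--0.43))) = 0.8176
I = P*(1-P) = 0.8176 * 0.1824
I = 0.1491

0.1491


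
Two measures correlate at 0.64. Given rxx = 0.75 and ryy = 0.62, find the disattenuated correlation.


r_corrected = rxy / sqrt(rxx * ryy)
= 0.64 / sqrt(0.75 * 0.62)
= 0.64 / sqrt(0.465)
= 0.64 / 0.681909
r_corrected = 0.9385

0.9385


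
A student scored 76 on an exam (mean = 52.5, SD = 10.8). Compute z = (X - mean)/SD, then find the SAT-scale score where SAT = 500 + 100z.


z = (X - mean) / SD = (76 - 52.5) / 10.8
z = 23.5 / 10.8
z = 2.1759
SAT-scale = SAT = 500 + 100z
Carry z at full precision (z = 23.5 / 10.8) into the conversion:
SAT-scale = 500 + 100 * (23.5 / 10.8) = 500 + 2350 / 10.8
SAT-scale = 500 + 217.5926
SAT-scale = 717.5926

717.5926


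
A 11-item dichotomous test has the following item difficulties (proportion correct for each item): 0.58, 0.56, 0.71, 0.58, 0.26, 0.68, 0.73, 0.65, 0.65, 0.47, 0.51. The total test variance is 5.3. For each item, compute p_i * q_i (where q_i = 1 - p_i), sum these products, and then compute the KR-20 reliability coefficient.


For each item, compute p_i * q_i:
  Item 1: 0.58 * 0.42 = 0.2436
  Item 2: 0.56 * 0.44 = 0.2464
  Item 3: 0.71 * 0.29 = 0.2059
  Item 4: 0.58 * 0.42 = 0.2436
  Item 5: 0.26 * 0.74 = 0.1924
  Item 6: 0.68 * 0.32 = 0.2176
  Item 7: 0.73 * 0.27 = 0.1971
  Item 8: 0.65 * 0.35 = 0.2275
  Item 9: 0.65 * 0.35 = 0.2275
  Item 10: 0.47 * 0.53 = 0.2491
  Item 11: 0.51 * 0.49 = 0.2499
Sum(p_i * q_i) = 0.2436 + 0.2464 + 0.2059 + 0.2436 + 0.1924 + 0.2176 + 0.1971 + 0.2275 + 0.2275 + 0.2491 + 0.2499 = 2.5006
KR-20 = (k/(k-1)) * (1 - Sum(p_i*q_i) / Var_total)
= (11/10) * (1 - 2.5006/5.3)
= 1.1 * 0.5282
KR-20 = 0.581

0.581
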